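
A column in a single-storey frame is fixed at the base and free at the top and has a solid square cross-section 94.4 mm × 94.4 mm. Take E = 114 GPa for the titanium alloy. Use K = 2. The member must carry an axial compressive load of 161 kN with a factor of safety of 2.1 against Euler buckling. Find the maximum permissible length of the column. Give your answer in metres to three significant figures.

L_max ≈ 2.35 m

I = a⁴/12 = 94.4⁴/12 = 6.618×10^6 mm⁴
I = 6.618×10^-6 m⁴
Required critical load P_cr = n·P = 2.1 × 161 = 338.1 kN = 3.381×10^5 N
From P_cr = π²EI/(K·L)²:  L = (1/K)·√(π²EI/P_cr) = (1/2)·√(π²×1.14×10^11×6.618×10^-6/3.381×10^5)
L = 2.35 m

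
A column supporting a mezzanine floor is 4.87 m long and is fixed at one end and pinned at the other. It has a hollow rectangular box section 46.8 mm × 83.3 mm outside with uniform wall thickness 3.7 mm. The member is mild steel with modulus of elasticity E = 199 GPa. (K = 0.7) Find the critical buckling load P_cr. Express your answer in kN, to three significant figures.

P_cr ≈ 54.9 kN

Inner dimensions: h_i = 83.3 − 2×3.7 = 75.90 mm, b_i = 46.8 − 2×3.7 = 39.40 mm
Weak-axis I_min = (h_o·b_o³ − h_i·b_i³)/12 with b_o = 46.8, b_i = 39.40 mm (shorter outer/inner sides).
I_min = (83.3×46.8³ − 75.90×39.40³)/12 = 3.247×10^5 mm⁴
I = 3.247×10^5 mm⁴ = 3.247×10^-7 m⁴
Effective length L_e = K·L = 0.7 × 4.87 = 3.409 m
P_cr = π²EI / L_e² = π² × 199×10⁹ × 3.247×10^-7 / 3.409² = 5.487×10^4 N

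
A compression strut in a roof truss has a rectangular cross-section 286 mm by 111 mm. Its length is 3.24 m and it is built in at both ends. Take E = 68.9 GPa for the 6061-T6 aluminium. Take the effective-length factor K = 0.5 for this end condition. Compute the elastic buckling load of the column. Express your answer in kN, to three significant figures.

P_cr ≈ 8450 kN

Buckling occurs about the weak axis: I_min = h·b³/12 with b = 111 mm (the shorter side).
I_min = 286×111³/12 = 3.260×10^7 mm⁴
I = 3.260×10^7 mm⁴ = 3.260×10^-5 m⁴
Effective length L_e = K·L = 0.5 × 3.24 = 1.620 m
P_cr = π²EI / L_e² = π² × 68.9×10⁹ × 3.260×10^-5 / 1.620² = 8.446×10^6 N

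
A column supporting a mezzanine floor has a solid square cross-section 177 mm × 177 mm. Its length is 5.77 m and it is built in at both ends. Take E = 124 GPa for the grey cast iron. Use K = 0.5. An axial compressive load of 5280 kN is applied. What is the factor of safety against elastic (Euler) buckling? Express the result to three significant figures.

n ≈ 2.28

I = a⁴/12 = 177⁴/12 = 8.179×10^7 mm⁴
I = 8.179×10^7 mm⁴ = 8.179×10^-5 m⁴
Effective length L_e = K·L = 0.5 × 5.77 = 2.885 m
P_cr = π²EI / L_e² = π² × 124×10⁹ × 8.179×10^-5 / 2.885² = 1.203×10^7 N
Factor of safety n = P_cr / P = 12027 / 5280 = 2.28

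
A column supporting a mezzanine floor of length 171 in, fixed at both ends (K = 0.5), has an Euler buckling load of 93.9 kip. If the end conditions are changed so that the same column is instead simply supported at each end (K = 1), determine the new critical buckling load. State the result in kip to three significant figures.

P_cr ≈ 23.5 kip

P_cr ∝ 1/K², so P_cr,new = P_cr,old × (K_old/K_new)² = 93.9 × (0.5/1)²
= 93.9 × 0.2500 = 23.5 kip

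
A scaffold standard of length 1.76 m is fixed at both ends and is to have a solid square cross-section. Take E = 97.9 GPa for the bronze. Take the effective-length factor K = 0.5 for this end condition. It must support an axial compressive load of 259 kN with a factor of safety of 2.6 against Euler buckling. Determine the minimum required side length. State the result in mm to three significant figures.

Required P_cr = n·P = 2.6 × 259 = 673.4 kN
L_e = K·L = 0.5 × 1.76 = 0.8800 m
Required I = P_cr·L_e²/(π²E) = 6.734×10^5 × 0.8800² / (π² × 9.79×10^10) = 5.397×10^-7 m⁴
I_req = 5.397×10^5 mm⁴
Solid square: I = a⁴/12  ⇒  a = (12I)^(1/4) = (12×5.397×10^5)^(1/4) = 50.4 mm

a ≈ 50.4 mm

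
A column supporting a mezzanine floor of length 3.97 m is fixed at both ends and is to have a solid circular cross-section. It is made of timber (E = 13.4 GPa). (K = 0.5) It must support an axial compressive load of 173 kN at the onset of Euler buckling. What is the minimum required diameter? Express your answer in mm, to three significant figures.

L_e = K·L = 0.5 × 3.97 = 1.985 m
Required I = P_cr·L_e²/(π²E) = 1.730×10^5 × 1.985² / (π² × 1.34×10^10) = 5.154×10^-6 m⁴
I_req = 5.154×10^6 mm⁴
Solid circle: I = πd⁴/64  ⇒  d = (64I/π)^(1/4) = (64×5.154×10^6/π)^(1/4) = 101 mm

d ≈ 101 mm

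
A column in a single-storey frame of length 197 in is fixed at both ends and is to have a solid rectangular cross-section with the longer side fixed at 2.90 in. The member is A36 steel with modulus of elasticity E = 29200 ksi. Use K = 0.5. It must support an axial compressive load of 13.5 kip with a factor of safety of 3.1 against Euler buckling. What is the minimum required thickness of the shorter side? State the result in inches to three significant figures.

b ≈ 1.80 in

Required P_cr = n·P = 3.1 × 13.5 = 41.85 kip
L_e = K·L = 0.5 × 197 = 98.50 in
Required I = P_cr·L_e²/(π²E) = 4.185×10^4 × 98.50² / (π² × 2.92×10^7) = 1.409 in⁴
Rectangle, weak axis: I_min = h·b³/12 with h = 2.90 in fixed  ⇒  b = (12I/h)^(1/3) = 1.80 in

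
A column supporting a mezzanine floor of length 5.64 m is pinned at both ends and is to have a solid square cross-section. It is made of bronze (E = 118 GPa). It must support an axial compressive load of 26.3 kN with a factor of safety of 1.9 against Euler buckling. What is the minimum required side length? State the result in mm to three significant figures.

a ≈ 63.6 mm

Required P_cr = n·P = 1.9 × 26.3 = 49.97 kN
L_e = K·L = 1 × 5.64 = 5.640 m
Required I = P_cr·L_e²/(π²E) = 4.997×10^4 × 5.640² / (π² × 1.18×10^11) = 1.365×10^-6 m⁴
I_req = 1.365×10^6 mm⁴
Solid square: I = a⁴/12  ⇒  a = (12I)^(1/4) = (12×1.365×10^6)^(1/4) = 63.6 mm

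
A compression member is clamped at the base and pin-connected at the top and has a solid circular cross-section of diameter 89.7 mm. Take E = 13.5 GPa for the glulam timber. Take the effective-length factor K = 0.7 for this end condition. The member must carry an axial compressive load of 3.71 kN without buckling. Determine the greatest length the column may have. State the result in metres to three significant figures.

I = πd⁴/64 = π×89.7⁴/64 = 3.178×10^6 mm⁴
I = 3.178×10^-6 m⁴
At the buckling limit P_cr = P = 3.710×10^3 N
From P_cr = π²EI/(K·L)²:  L = (1/K)·√(π²EI/P_cr) = (1/0.7)·√(π²×1.35×10^10×3.178×10^-6/3.710×10^3)
L = 15.3 m

L_max ≈ 15.3 m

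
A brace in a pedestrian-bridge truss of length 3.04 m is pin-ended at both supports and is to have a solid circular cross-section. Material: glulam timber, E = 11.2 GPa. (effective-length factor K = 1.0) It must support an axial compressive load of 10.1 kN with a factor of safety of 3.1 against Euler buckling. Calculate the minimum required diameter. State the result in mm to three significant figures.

d ≈ 85.5 mm

Required P_cr = n·P = 3.1 × 10.1 = 31.31 kN
L_e = K·L = 1 × 3.04 = 3.040 m
Required I = P_cr·L_e²/(π²E) = 3.131×10^4 × 3.040² / (π² × 1.12×10^10) = 2.618×10^-6 m⁴
I_req = 2.618×10^6 mm⁴
Solid circle: I = πd⁴/64  ⇒  d = (64I/π)^(1/4) = (64×2.618×10^6/π)^(1/4) = 85.5 mm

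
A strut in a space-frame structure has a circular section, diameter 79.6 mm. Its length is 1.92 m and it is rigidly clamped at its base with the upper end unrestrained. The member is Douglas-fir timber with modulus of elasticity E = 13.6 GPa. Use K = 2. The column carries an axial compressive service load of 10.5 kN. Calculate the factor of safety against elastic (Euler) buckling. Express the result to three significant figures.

I = πd⁴/64 = π×79.6⁴/64 = 1.971×10^6 mm⁴
I = 1.971×10^6 mm⁴ = 1.971×10^-6 m⁴
Effective length L_e = K·L = 2 × 1.92 = 3.840 m
P_cr = π²EI / L_e² = π² × 13.6×10⁹ × 1.971×10^-6 / 3.840² = 1.794×10^4 N
Factor of safety n = P_cr / P = 17.939 / 10.5 = 1.71

n ≈ 1.71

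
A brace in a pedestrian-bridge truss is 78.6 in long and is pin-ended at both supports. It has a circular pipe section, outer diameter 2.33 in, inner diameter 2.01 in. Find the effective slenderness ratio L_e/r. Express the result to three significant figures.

λ ≈ 102

d_o = 2.33 in, d_i = 2.01 in
I = π(d_o⁴ − d_i⁴)/64 = π(2.33⁴ − 2.010⁴)/64 = 0.6455 in⁴
A = 1.091 in²;  r_min = √(I/A) = √(0.6455/1.091) = 0.7693 in
L_e = K·L = 1 × 78.6 = 78.60 in
λ = L_e / r_min = 78.600 / 0.7693 = 102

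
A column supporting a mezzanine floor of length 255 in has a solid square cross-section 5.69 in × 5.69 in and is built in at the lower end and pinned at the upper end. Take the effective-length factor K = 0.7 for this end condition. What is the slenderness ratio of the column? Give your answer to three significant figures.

λ ≈ 109

I = a⁴/12 = 5.69⁴/12 = 87.35 in⁴
A = 32.38 in²;  r_min = √(I/A) = √(87.35/32.38) = 1.643 in
L_e = K·L = 0.7 × 255 = 178.5 in
λ = L_e / r_min = 178.50 / 1.643 = 109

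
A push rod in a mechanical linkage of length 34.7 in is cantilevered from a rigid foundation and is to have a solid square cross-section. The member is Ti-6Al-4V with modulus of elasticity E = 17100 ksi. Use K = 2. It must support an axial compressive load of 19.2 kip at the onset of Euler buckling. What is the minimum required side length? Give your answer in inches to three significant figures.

L_e = K·L = 2 × 34.7 = 69.40 in
Required I = P_cr·L_e²/(π²E) = 1.920×10^4 × 69.40² / (π² × 1.71×10^7) = 0.5479 in⁴
Solid square: I = a⁴/12  ⇒  a = (12I)^(1/4) = (12×0.5479)^(1/4) = 1.60 in

a ≈ 1.60 in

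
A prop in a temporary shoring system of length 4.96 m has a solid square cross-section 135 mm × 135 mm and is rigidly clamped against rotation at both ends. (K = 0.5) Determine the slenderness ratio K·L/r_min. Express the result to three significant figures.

For a square r = a/√12 = 135/√12 = 38.97 mm
L_e = K·L = 0.5 × 4.96 m = 2.480 m = 2480.0 mm
λ = L_e / r_min = 2480.0 / 38.97 = 63.6

λ ≈ 63.6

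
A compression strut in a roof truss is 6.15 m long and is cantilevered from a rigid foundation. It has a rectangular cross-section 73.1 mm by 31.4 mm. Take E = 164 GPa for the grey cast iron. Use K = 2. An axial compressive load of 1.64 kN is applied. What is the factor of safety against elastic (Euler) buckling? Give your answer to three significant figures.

Buckling occurs about the weak axis: I_min = h·b³/12 with b = 31.4 mm (the shorter side).
I_min = 73.1×31.4³/12 = 1.886×10^5 mm⁴
I = 1.886×10^5 mm⁴ = 1.886×10^-7 m⁴
Effective length L_e = K·L = 2 × 6.15 = 12.30 m
P_cr = π²EI / L_e² = π² × 164×10⁹ × 1.886×10^-7 / 12.30² = 2.018×10^3 N
Factor of safety n = P_cr / P = 2.0177 / 1.64 = 1.23

n ≈ 1.23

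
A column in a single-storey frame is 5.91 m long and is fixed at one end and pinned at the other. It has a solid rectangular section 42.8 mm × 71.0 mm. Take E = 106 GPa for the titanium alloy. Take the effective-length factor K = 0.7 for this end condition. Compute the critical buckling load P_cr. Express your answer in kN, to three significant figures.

Buckling occurs about the weak axis: I_min = h·b³/12 with b = 42.8 mm (the shorter side).
I_min = 71.0×42.8³/12 = 4.639×10^5 mm⁴
I = 4.639×10^5 mm⁴ = 4.639×10^-7 m⁴
Effective length L_e = K·L = 0.7 × 5.91 = 4.137 m
P_cr = π²EI / L_e² = π² × 106×10⁹ × 4.639×10^-7 / 4.137² = 2.836×10^4 N

P_cr ≈ 28.4 kN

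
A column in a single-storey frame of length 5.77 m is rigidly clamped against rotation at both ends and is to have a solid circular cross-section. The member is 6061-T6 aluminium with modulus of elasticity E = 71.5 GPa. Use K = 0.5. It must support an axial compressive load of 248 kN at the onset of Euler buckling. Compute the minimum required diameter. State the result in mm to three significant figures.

L_e = K·L = 0.5 × 5.77 = 2.885 m
Required I = P_cr·L_e²/(π²E) = 2.480×10^5 × 2.885² / (π² × 7.15×10^10) = 2.925×10^-6 m⁴
I_req = 2.925×10^6 mm⁴
Solid circle: I = πd⁴/64  ⇒  d = (64I/π)^(1/4) = (64×2.925×10^6/π)^(1/4) = 87.9 mm

d ≈ 87.9 mm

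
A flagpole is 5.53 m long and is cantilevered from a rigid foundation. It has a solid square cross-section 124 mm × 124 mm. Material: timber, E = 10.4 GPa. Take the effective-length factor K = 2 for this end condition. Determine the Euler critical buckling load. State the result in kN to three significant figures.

I = a⁴/12 = 124⁴/12 = 1.970×10^7 mm⁴
I = 1.970×10^7 mm⁴ = 1.970×10^-5 m⁴
Effective length L_e = K·L = 2 × 5.53 = 11.06 m
P_cr = π²EI / L_e² = π² × 10.4×10⁹ × 1.970×10^-5 / 11.06² = 1.653×10^4 N

P_cr ≈ 16.5 kN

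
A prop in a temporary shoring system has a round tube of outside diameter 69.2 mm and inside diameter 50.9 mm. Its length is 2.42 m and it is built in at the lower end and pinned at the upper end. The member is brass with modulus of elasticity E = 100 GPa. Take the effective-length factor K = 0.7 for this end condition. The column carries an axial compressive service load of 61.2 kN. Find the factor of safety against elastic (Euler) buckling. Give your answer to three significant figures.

d_o = 69.2 mm, d_i = 50.9 mm
I = π(d_o⁴ − d_i⁴)/64 = π(69.2⁴ − 50.90⁴)/64 = 7.961×10^5 mm⁴
I = 7.961×10^5 mm⁴ = 7.961×10^-7 m⁴
Effective length L_e = K·L = 0.7 × 2.42 = 1.694 m
P_cr = π²EI / L_e² = π² × 100×10⁹ × 7.961×10^-7 / 1.694² = 2.738×10^5 N
Factor of safety n = P_cr / P = 273.82 / 61.2 = 4.47

n ≈ 4.47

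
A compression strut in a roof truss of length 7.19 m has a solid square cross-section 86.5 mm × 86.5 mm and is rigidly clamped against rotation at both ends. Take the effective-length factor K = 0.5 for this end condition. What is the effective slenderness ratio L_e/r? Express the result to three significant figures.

λ ≈ 144

For a square r = a/√12 = 86.5/√12 = 24.97 mm
L_e = K·L = 0.5 × 7.19 m = 3.595 m = 3595.0 mm
λ = L_e / r_min = 3595.0 / 24.97 = 144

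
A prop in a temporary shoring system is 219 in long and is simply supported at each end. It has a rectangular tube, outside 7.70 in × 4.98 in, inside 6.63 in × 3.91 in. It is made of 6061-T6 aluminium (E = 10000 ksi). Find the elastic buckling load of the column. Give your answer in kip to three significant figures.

Weak-axis I_min = (h_o·b_o³ − h_i·b_i³)/12 with b_o = 4.98, b_i = 3.910 in (shorter outer/inner sides).
I_min = (7.70×4.98³ − 6.630×3.910³)/12 = 46.22 in⁴
Effective length L_e = K·L = 1 × 219 = 219.0 in
P_cr = π²EI / L_e² = π² × 10000×10³ × 46.22 / 219.0² = 9.512×10^4 lb

P_cr ≈ 95.1 kip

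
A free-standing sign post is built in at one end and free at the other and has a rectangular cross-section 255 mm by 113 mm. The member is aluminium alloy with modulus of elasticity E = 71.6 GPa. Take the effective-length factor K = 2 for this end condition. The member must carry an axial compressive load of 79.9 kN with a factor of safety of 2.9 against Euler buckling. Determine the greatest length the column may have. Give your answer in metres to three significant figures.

Buckling occurs about the weak axis: I_min = h·b³/12 with b = 113 mm (the shorter side).
I_min = 255×113³/12 = 3.066×10^7 mm⁴
I = 3.066×10^-5 m⁴
Required critical load P_cr = n·P = 2.9 × 79.9 = 231.7 kN = 2.317×10^5 N
From P_cr = π²EI/(K·L)²:  L = (1/K)·√(π²EI/P_cr) = (1/2)·√(π²×7.16×10^10×3.066×10^-5/2.317×10^5)
L = 4.84 m

L_max ≈ 4.84 m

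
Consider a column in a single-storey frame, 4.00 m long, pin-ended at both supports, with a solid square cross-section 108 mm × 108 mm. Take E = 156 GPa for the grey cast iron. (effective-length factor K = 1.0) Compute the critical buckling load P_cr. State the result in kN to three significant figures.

P_cr ≈ 1090 kN

I = a⁴/12 = 108⁴/12 = 1.134×10^7 mm⁴
I = 1.134×10^7 mm⁴ = 1.134×10^-5 m⁴
Effective length L_e = K·L = 1 × 4.00 = 4.000 m
P_cr = π²EI / L_e² = π² × 156×10⁹ × 1.134×10^-5 / 4.000² = 1.091×10^6 N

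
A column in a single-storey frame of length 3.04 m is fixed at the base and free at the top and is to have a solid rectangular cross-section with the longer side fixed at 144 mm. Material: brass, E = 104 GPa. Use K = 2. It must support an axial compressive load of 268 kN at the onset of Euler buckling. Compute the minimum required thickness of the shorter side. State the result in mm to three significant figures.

L_e = K·L = 2 × 3.04 = 6.080 m
Required I = P_cr·L_e²/(π²E) = 2.680×10^5 × 6.080² / (π² × 1.04×10^11) = 9.652×10^-6 m⁴
I_req = 9.652×10^6 mm⁴
Rectangle, weak axis: I_min = h·b³/12 with h = 144 mm fixed  ⇒  b = (12I/h)^(1/3) = 93.0 mm

b ≈ 93.0 mm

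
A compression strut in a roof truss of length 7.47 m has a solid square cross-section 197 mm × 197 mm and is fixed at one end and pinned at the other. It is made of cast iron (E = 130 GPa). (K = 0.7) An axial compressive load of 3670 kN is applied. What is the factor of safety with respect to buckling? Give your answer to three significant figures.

I = a⁴/12 = 197⁴/12 = 1.255×10^8 mm⁴
I = 1.255×10^8 mm⁴ = 1.255×10^-4 m⁴
Effective length L_e = K·L = 0.7 × 7.47 = 5.229 m
P_cr = π²EI / L_e² = π² × 130×10⁹ × 1.255×10^-4 / 5.229² = 5.890×10^6 N
Factor of safety n = P_cr / P = 5889.6 / 3670 = 1.60

n ≈ 1.60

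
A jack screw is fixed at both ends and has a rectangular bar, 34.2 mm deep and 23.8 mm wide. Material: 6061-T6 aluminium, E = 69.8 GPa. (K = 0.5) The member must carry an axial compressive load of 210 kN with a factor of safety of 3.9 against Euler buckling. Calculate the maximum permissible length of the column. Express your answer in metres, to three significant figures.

Buckling occurs about the weak axis: I_min = h·b³/12 with b = 23.8 mm (the shorter side).
I_min = 34.2×23.8³/12 = 3.842×10^4 mm⁴
I = 3.842×10^-8 m⁴
Required critical load P_cr = n·P = 3.9 × 210 = 819.0 kN = 8.190×10^5 N
From P_cr = π²EI/(K·L)²:  L = (1/K)·√(π²EI/P_cr) = (1/0.5)·√(π²×6.98×10^10×3.842×10^-8/8.190×10^5)
L = 0.360 m

L_max ≈ 0.360 m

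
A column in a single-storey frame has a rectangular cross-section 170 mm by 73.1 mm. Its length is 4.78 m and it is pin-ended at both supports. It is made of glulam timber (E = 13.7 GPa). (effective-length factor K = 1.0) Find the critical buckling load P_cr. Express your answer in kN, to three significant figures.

P_cr ≈ 32.7 kN

Buckling occurs about the weak axis: I_min = h·b³/12 with b = 73.1 mm (the shorter side).
I_min = 170×73.1³/12 = 5.534×10^6 mm⁴
I = 5.534×10^6 mm⁴ = 5.534×10^-6 m⁴
Effective length L_e = K·L = 1 × 4.78 = 4.780 m
P_cr = π²EI / L_e² = π² × 13.7×10⁹ × 5.534×10^-6 / 4.780² = 3.275×10^4 N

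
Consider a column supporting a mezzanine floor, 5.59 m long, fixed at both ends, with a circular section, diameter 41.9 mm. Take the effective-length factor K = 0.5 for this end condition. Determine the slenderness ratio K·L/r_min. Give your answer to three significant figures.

I = πd⁴/64 = π×41.9⁴/64 = 1.513×10^5 mm⁴
A = 1.379×10^3 mm²;  r_min = √(I/A) = √(1.513×10^5/1.379×10^3) = 10.48 mm
L_e = K·L = 0.5 × 5.59 m = 2.795 m = 2795.0 mm
λ = L_e / r_min = 2795.0 / 10.48 = 267

λ ≈ 267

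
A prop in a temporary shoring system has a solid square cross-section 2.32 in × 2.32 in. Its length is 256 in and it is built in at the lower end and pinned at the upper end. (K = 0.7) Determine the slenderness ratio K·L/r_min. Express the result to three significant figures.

I = a⁴/12 = 2.32⁴/12 = 2.414 in⁴
A = 5.382 in²;  r_min = √(I/A) = √(2.414/5.382) = 0.6697 in
L_e = K·L = 0.7 × 256 = 179.2 in
λ = L_e / r_min = 179.20 / 0.6697 = 268

λ ≈ 268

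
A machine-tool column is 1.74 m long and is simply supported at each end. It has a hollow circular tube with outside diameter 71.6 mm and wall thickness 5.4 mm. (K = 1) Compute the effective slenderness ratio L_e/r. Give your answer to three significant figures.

Inner diameter d_i = 71.6 − 2×5.4 = 60.80 mm
I = π(d_o⁴ − d_i⁴)/64 = π(71.6⁴ − 60.80⁴)/64 = 6.193×10^5 mm⁴
A = 1.123×10^3 mm²;  r_min = √(I/A) = √(6.193×10^5/1.123×10^3) = 23.48 mm
L_e = K·L = 1 × 1.74 m = 1.740 m = 1740.0 mm
λ = L_e / r_min = 1740.0 / 23.48 = 74.1

λ ≈ 74.1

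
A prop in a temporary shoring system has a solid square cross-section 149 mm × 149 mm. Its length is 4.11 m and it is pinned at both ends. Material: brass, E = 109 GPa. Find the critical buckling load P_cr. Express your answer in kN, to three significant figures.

I = a⁴/12 = 149⁴/12 = 4.107×10^7 mm⁴
I = 4.107×10^7 mm⁴ = 4.107×10^-5 m⁴
Effective length L_e = K·L = 1 × 4.11 = 4.110 m
P_cr = π²EI / L_e² = π² × 109×10⁹ × 4.107×10^-5 / 4.110² = 2.616×10^6 N

P_cr ≈ 2620 kN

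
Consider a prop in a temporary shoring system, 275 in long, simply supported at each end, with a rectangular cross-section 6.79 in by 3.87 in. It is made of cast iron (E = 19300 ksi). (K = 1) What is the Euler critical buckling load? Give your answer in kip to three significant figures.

P_cr ≈ 82.6 kip

Buckling occurs about the weak axis: I_min = h·b³/12 with b = 3.87 in (the shorter side).
I_min = 6.79×3.87³/12 = 32.80 in⁴
Effective length L_e = K·L = 1 × 275 = 275.0 in
P_cr = π²EI / L_e² = π² × 19300×10³ × 32.80 / 275.0² = 8.261×10^4 lb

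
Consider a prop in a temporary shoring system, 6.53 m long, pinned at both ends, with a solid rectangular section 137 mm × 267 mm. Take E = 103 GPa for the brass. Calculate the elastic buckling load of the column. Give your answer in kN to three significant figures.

P_cr ≈ 1360 kN

Buckling occurs about the weak axis: I_min = h·b³/12 with b = 137 mm (the shorter side).
I_min = 267×137³/12 = 5.721×10^7 mm⁴
I = 5.721×10^7 mm⁴ = 5.721×10^-5 m⁴
Effective length L_e = K·L = 1 × 6.53 = 6.530 m
P_cr = π²EI / L_e² = π² × 103×10⁹ × 5.721×10^-5 / 6.530² = 1.364×10^6 N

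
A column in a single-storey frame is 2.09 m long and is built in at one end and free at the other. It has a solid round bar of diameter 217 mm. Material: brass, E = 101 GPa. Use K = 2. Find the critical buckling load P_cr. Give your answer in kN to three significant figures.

I = πd⁴/64 = π×217⁴/64 = 1.088×10^8 mm⁴
I = 1.088×10^8 mm⁴ = 1.088×10^-4 m⁴
Effective length L_e = K·L = 2 × 2.09 = 4.180 m
P_cr = π²EI / L_e² = π² × 101×10⁹ × 1.088×10^-4 / 4.180² = 6.210×10^6 N

P_cr ≈ 6210 kN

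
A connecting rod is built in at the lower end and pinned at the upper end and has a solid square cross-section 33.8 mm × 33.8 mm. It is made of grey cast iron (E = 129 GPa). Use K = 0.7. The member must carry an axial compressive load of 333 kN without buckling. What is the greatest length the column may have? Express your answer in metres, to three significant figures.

L_max ≈ 0.921 m

I = a⁴/12 = 33.8⁴/12 = 1.088×10^5 mm⁴
I = 1.088×10^-7 m⁴
At the buckling limit P_cr = P = 3.330×10^5 N
From P_cr = π²EI/(K·L)²:  L = (1/K)·√(π²EI/P_cr) = (1/0.7)·√(π²×1.29×10^11×1.088×10^-7/3.330×10^5)
L = 0.921 m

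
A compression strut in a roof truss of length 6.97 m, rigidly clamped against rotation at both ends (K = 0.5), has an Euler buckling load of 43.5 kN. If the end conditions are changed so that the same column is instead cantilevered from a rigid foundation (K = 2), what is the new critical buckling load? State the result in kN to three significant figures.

P_cr ≈ 2.72 kN

P_cr ∝ 1/K², so P_cr,new = P_cr,old × (K_old/K_new)² = 43.5 × (0.5/2)²
= 43.5 × 0.06250 = 2.72 kN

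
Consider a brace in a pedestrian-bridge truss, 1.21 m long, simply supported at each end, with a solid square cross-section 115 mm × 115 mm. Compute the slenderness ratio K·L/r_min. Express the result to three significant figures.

λ ≈ 36.4

For a square r = a/√12 = 115/√12 = 33.20 mm
L_e = K·L = 1 × 1.21 m = 1.210 m = 1210.0 mm
λ = L_e / r_min = 1210.0 / 33.20 = 36.4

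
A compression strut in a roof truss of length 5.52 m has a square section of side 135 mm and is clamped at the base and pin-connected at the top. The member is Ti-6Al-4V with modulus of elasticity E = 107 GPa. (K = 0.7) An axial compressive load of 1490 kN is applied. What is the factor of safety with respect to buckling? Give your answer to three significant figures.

n ≈ 1.31

I = a⁴/12 = 135⁴/12 = 2.768×10^7 mm⁴
I = 2.768×10^7 mm⁴ = 2.768×10^-5 m⁴
Effective length L_e = K·L = 0.7 × 5.52 = 3.864 m
P_cr = π²EI / L_e² = π² × 107×10⁹ × 2.768×10^-5 / 3.864² = 1.958×10^6 N
Factor of safety n = P_cr / P = 1957.8 / 1490 = 1.31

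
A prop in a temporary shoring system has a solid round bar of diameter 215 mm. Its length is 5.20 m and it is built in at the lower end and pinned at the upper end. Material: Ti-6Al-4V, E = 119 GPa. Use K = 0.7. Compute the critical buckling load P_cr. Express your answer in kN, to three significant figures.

I = πd⁴/64 = π×215⁴/64 = 1.049×10^8 mm⁴
I = 1.049×10^8 mm⁴ = 1.049×10^-4 m⁴
Effective length L_e = K·L = 0.7 × 5.20 = 3.640 m
P_cr = π²EI / L_e² = π² × 119×10⁹ × 1.049×10^-4 / 3.640² = 9.298×10^6 N

P_cr ≈ 9300 kN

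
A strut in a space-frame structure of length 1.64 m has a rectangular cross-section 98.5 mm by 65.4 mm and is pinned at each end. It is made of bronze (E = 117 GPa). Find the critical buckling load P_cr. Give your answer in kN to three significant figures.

Buckling occurs about the weak axis: I_min = h·b³/12 with b = 65.4 mm (the shorter side).
I_min = 98.5×65.4³/12 = 2.296×10^6 mm⁴
I = 2.296×10^6 mm⁴ = 2.296×10^-6 m⁴
Effective length L_e = K·L = 1 × 1.64 = 1.640 m
P_cr = π²EI / L_e² = π² × 117×10⁹ × 2.296×10^-6 / 1.640² = 9.858×10^5 N

P_cr ≈ 986 kN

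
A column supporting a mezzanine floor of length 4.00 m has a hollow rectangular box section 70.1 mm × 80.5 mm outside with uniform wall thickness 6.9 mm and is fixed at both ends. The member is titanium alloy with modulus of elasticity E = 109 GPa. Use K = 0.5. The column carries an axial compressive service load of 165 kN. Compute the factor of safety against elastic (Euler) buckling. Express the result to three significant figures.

n ≈ 2.15

Inner dimensions: h_i = 80.5 − 2×6.9 = 66.70 mm, b_i = 70.1 − 2×6.9 = 56.30 mm
Weak-axis I_min = (h_o·b_o³ − h_i·b_i³)/12 with b_o = 70.1, b_i = 56.30 mm (shorter outer/inner sides).
I_min = (80.5×70.1³ − 66.70×56.30³)/12 = 1.319×10^6 mm⁴
I = 1.319×10^6 mm⁴ = 1.319×10^-6 m⁴
Effective length L_e = K·L = 0.5 × 4.00 = 2.000 m
P_cr = π²EI / L_e² = π² × 109×10⁹ × 1.319×10^-6 / 2.000² = 3.547×10^5 N
Factor of safety n = P_cr / P = 354.72 / 165 = 2.15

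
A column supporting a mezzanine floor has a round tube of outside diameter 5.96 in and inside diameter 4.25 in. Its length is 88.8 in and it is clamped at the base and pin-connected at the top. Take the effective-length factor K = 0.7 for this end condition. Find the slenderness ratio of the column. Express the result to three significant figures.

d_o = 5.96 in, d_i = 4.25 in
I = π(d_o⁴ − d_i⁴)/64 = π(5.96⁴ − 4.250⁴)/64 = 45.92 in⁴
A = 13.71 in²;  r_min = √(I/A) = √(45.92/13.71) = 1.830 in
L_e = K·L = 0.7 × 88.8 = 62.16 in
λ = L_e / r_min = 62.160 / 1.830 = 34.0

λ ≈ 34.0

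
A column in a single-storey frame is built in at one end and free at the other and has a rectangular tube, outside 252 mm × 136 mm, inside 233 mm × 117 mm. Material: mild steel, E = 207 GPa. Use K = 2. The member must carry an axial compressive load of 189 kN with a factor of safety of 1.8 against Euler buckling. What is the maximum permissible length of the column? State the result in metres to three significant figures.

L_max ≈ 5.71 m

Weak-axis I_min = (h_o·b_o³ − h_i·b_i³)/12 with b_o = 136, b_i = 117.0 mm (shorter outer/inner sides).
I_min = (252×136³ − 233.0×117.0³)/12 = 2.173×10^7 mm⁴
I = 2.173×10^-5 m⁴
Required critical load P_cr = n·P = 1.8 × 189 = 340.2 kN = 3.402×10^5 N
From P_cr = π²EI/(K·L)²:  L = (1/K)·√(π²EI/P_cr) = (1/2)·√(π²×2.07×10^11×2.173×10^-5/3.402×10^5)
L = 5.71 m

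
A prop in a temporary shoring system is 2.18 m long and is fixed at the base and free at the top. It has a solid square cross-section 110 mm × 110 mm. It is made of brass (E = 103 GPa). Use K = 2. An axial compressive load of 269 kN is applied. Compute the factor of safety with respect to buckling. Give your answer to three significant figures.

n ≈ 2.43

I = a⁴/12 = 110⁴/12 = 1.220×10^7 mm⁴
I = 1.220×10^7 mm⁴ = 1.220×10^-5 m⁴
Effective length L_e = K·L = 2 × 2.18 = 4.360 m
P_cr = π²EI / L_e² = π² × 103×10⁹ × 1.220×10^-5 / 4.360² = 6.525×10^5 N
Factor of safety n = P_cr / P = 652.46 / 269 = 2.43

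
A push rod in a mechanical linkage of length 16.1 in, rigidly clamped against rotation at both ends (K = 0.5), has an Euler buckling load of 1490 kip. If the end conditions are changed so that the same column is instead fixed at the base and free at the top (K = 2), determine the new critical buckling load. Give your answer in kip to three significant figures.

P_cr ≈ 93.1 kip

P_cr ∝ 1/K², so P_cr,new = P_cr,old × (K_old/K_new)² = 1490 × (0.5/2)²
= 1490 × 0.06250 = 93.1 kip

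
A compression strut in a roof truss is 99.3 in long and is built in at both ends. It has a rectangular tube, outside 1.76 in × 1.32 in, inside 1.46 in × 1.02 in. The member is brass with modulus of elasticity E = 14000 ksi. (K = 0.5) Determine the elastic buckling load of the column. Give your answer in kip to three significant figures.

P_cr ≈ 11.7 kip

Weak-axis I_min = (h_o·b_o³ − h_i·b_i³)/12 with b_o = 1.32, b_i = 1.020 in (shorter outer/inner sides).
I_min = (1.76×1.32³ − 1.460×1.020³)/12 = 0.2082 in⁴
Effective length L_e = K·L = 0.5 × 99.3 = 49.65 in
P_cr = π²EI / L_e² = π² × 14000×10³ × 0.2082 / 49.65² = 1.167×10^4 lb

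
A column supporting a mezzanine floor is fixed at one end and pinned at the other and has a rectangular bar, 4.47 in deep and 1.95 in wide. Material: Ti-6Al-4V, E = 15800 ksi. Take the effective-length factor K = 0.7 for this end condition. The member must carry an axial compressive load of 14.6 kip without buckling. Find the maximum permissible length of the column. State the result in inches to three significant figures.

L_max ≈ 245 in

Buckling occurs about the weak axis: I_min = h·b³/12 with b = 1.95 in (the shorter side).
I_min = 4.47×1.95³/12 = 2.762 in⁴
At the buckling limit P_cr = P = 1.460×10^4 lb
From P_cr = π²EI/(K·L)²:  L = (1/K)·√(π²EI/P_cr) = (1/0.7)·√(π²×1.58×10^7×2.762/1.460×10^4)
L = 245 in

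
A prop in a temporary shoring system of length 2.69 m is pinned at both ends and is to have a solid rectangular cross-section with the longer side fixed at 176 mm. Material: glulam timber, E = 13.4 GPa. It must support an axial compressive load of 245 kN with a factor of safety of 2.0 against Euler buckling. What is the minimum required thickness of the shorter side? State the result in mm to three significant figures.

b ≈ 122 mm

Required P_cr = n·P = 2.0 × 245 = 490.0 kN
L_e = K·L = 1 × 2.69 = 2.690 m
Required I = P_cr·L_e²/(π²E) = 4.900×10^5 × 2.690² / (π² × 1.34×10^10) = 2.681×10^-5 m⁴
I_req = 2.681×10^7 mm⁴
Rectangle, weak axis: I_min = h·b³/12 with h = 176 mm fixed  ⇒  b = (12I/h)^(1/3) = 122 mm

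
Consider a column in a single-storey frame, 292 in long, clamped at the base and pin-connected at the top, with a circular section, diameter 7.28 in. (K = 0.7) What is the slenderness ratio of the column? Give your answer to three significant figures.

I = πd⁴/64 = π×7.28⁴/64 = 137.9 in⁴
A = 41.62 in²;  r_min = √(I/A) = √(137.9/41.62) = 1.820 in
L_e = K·L = 0.7 × 292 = 204.4 in
λ = L_e / r_min = 204.40 / 1.820 = 112

λ ≈ 112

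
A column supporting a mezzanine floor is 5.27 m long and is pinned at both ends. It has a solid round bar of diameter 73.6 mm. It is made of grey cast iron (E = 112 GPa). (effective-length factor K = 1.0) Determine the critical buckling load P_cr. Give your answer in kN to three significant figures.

P_cr ≈ 57.3 kN

I = πd⁴/64 = π×73.6⁴/64 = 1.440×10^6 mm⁴
I = 1.440×10^6 mm⁴ = 1.440×10^-6 m⁴
Effective length L_e = K·L = 1 × 5.27 = 5.270 m
P_cr = π²EI / L_e² = π² × 112×10⁹ × 1.440×10^-6 / 5.270² = 5.733×10^4 N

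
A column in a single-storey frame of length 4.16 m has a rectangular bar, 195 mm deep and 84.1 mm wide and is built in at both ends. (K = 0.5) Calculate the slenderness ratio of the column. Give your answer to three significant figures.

λ ≈ 85.7

For a rectangle r_min = b/√12 = 84.1/√12 = 24.28 mm
L_e = K·L = 0.5 × 4.16 m = 2.080 m = 2080.0 mm
λ = L_e / r_min = 2080.0 / 24.28 = 85.7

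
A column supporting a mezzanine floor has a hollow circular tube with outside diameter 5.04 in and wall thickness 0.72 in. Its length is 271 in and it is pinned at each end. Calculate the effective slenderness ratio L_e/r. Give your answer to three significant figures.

Inner diameter d_i = 5.04 − 2×0.72 = 3.600 in
I = π(d_o⁴ − d_i⁴)/64 = π(5.04⁴ − 3.600⁴)/64 = 23.43 in⁴
A = 9.772 in²;  r_min = √(I/A) = √(23.43/9.772) = 1.548 in
L_e = K·L = 1 × 271 = 271.0 in
λ = L_e / r_min = 271.00 / 1.548 = 175

λ ≈ 175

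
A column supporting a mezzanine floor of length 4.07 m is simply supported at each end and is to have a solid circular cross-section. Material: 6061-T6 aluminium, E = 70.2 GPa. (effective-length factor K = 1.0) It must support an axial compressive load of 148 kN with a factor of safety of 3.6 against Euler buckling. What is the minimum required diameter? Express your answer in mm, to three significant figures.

Required P_cr = n·P = 3.6 × 148 = 532.8 kN
L_e = K·L = 1 × 4.07 = 4.070 m
Required I = P_cr·L_e²/(π²E) = 5.328×10^5 × 4.070² / (π² × 7.02×10^10) = 1.274×10^-5 m⁴
I_req = 1.274×10^7 mm⁴
Solid circle: I = πd⁴/64  ⇒  d = (64I/π)^(1/4) = (64×1.274×10^7/π)^(1/4) = 127 mm

d ≈ 127 mm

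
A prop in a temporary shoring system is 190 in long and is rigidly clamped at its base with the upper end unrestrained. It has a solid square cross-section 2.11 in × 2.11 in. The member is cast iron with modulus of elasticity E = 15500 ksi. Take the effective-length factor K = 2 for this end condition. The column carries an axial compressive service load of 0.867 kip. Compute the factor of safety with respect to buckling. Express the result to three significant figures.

n ≈ 2.02

I = a⁴/12 = 2.11⁴/12 = 1.652 in⁴
Effective length L_e = K·L = 2 × 190 = 380.0 in
P_cr = π²EI / L_e² = π² × 15500×10³ × 1.652 / 380.0² = 1.750×10^3 lb
Factor of safety n = P_cr / P = 1.7499 / 0.867 = 2.02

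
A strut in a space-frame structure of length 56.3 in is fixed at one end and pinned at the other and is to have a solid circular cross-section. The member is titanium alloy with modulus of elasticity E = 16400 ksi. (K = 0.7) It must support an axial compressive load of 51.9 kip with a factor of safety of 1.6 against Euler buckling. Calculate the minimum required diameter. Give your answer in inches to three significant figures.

d ≈ 2.01 in

Required P_cr = n·P = 1.6 × 51.9 = 83.04 kip
L_e = K·L = 0.7 × 56.3 = 39.41 in
Required I = P_cr·L_e²/(π²E) = 8.304×10^4 × 39.41² / (π² × 1.64×10^7) = 0.7968 in⁴
Solid circle: I = πd⁴/64  ⇒  d = (64I/π)^(1/4) = (64×0.7968/π)^(1/4) = 2.01 in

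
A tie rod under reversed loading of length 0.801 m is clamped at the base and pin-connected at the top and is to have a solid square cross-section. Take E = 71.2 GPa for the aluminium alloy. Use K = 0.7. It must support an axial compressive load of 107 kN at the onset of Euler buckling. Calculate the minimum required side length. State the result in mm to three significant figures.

L_e = K·L = 0.7 × 0.801 = 0.5607 m
Required I = P_cr·L_e²/(π²E) = 1.070×10^5 × 0.5607² / (π² × 7.12×10^10) = 4.787×10^-8 m⁴
I_req = 4.787×10^4 mm⁴
Solid square: I = a⁴/12  ⇒  a = (12I)^(1/4) = (12×4.787×10^4)^(1/4) = 27.5 mm

a ≈ 27.5 mm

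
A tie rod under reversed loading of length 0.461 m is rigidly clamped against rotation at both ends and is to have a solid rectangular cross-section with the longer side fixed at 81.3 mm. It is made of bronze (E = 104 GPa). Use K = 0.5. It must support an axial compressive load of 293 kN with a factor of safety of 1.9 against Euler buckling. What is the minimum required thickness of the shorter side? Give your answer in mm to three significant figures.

Required P_cr = n·P = 1.9 × 293 = 556.7 kN
L_e = K·L = 0.5 × 0.461 = 0.2305 m
Required I = P_cr·L_e²/(π²E) = 5.567×10^5 × 0.2305² / (π² × 1.04×10^11) = 2.882×10^-8 m⁴
I_req = 2.882×10^4 mm⁴
Rectangle, weak axis: I_min = h·b³/12 with h = 81.3 mm fixed  ⇒  b = (12I/h)^(1/3) = 16.2 mm

b ≈ 16.2 mm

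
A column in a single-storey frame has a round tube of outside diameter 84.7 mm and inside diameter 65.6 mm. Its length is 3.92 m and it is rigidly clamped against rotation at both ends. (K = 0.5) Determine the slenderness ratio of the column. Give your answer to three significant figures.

d_o = 84.7 mm, d_i = 65.6 mm
I = π(d_o⁴ − d_i⁴)/64 = π(84.7⁴ − 65.60⁴)/64 = 1.617×10^6 mm⁴
A = 2.255×10^3 mm²;  r_min = √(I/A) = √(1.617×10^6/2.255×10^3) = 26.78 mm
L_e = K·L = 0.5 × 3.92 m = 1.960 m = 1960.0 mm
λ = L_e / r_min = 1960.0 / 26.78 = 73.2

λ ≈ 73.2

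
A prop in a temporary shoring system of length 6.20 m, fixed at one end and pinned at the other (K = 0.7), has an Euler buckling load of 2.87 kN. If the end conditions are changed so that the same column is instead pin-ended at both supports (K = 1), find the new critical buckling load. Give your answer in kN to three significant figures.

P_cr ≈ 1.41 kN

P_cr ∝ 1/K², so P_cr,new = P_cr,old × (K_old/K_new)² = 2.87 × (0.7/1)²
= 2.87 × 0.4900 = 1.41 kN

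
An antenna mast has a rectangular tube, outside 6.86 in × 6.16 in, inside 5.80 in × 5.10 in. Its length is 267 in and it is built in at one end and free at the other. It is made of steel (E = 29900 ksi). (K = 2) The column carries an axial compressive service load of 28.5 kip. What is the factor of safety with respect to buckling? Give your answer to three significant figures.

n ≈ 2.52

Weak-axis I_min = (h_o·b_o³ − h_i·b_i³)/12 with b_o = 6.16, b_i = 5.100 in (shorter outer/inner sides).
I_min = (6.86×6.16³ − 5.800×5.100³)/12 = 69.51 in⁴
Effective length L_e = K·L = 2 × 267 = 534.0 in
P_cr = π²EI / L_e² = π² × 29900×10³ × 69.51 / 534.0² = 7.193×10^4 lb
Factor of safety n = P_cr / P = 71.934 / 28.5 = 2.52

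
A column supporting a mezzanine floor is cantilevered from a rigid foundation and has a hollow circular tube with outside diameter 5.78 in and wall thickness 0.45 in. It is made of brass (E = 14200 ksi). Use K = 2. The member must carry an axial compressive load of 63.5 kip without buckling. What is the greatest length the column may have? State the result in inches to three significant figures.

Inner diameter d_i = 5.78 − 2×0.45 = 4.880 in
I = π(d_o⁴ − d_i⁴)/64 = π(5.78⁴ − 4.880⁴)/64 = 26.95 in⁴
At the buckling limit P_cr = P = 6.350×10^4 lb
From P_cr = π²EI/(K·L)²:  L = (1/K)·√(π²EI/P_cr) = (1/2)·√(π²×1.42×10^7×26.95/6.350×10^4)
L = 122 in

L_max ≈ 122 in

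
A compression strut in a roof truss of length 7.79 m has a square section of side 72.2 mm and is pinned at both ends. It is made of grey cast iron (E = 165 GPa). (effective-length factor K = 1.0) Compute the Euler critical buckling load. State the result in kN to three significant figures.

I = a⁴/12 = 72.2⁴/12 = 2.264×10^6 mm⁴
I = 2.264×10^6 mm⁴ = 2.264×10^-6 m⁴
Effective length L_e = K·L = 1 × 7.79 = 7.790 m
P_cr = π²EI / L_e² = π² × 165×10⁹ × 2.264×10^-6 / 7.790² = 6.077×10^4 N

P_cr ≈ 60.8 kN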